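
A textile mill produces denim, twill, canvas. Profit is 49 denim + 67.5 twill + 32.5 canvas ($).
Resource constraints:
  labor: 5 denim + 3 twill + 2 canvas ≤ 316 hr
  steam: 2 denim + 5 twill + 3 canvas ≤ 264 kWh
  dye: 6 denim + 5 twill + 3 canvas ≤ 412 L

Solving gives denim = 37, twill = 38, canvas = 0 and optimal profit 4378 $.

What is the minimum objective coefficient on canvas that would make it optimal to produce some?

40.5

Binding: steam and dye. Non-binding: labor (17 unused).
By complementary slackness, y = 0 for the non-binding constraint.
The binding rows give the dual system: 2·y_steam + 6·y_dye = 49 and 5·y_steam + 5·y_dye = 67.5.
Solving: y_steam = 8, y_dye = 5.5.
canvas enters the basis when its profit ≥ yᵀa₃ = 8·3 + 5.5·3 = 40.5.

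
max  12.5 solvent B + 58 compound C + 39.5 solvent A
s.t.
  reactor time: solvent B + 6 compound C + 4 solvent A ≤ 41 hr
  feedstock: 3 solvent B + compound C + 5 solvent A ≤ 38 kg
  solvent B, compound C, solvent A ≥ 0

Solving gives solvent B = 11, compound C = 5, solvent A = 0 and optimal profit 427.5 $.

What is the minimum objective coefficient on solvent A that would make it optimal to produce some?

43

Check each constraint at x*: reactor time 41/41 (tight); feedstock 38/38 (tight).
From A_Bᵀ y = c: 1·y_reactor time + 3·y_feedstock = 12.5; 6·y_reactor time + 1·y_feedstock = 58.
Solving: y_reactor time = 9.5, y_feedstock = 1.
solvent A enters the basis when its profit ≥ yᵀa₃ = 9.5·4 + 1·5 = 43.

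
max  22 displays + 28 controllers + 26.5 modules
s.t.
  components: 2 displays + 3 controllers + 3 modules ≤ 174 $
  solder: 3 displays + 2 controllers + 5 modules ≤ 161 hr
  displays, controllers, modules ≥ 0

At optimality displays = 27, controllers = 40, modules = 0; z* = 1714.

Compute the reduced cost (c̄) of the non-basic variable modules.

-7.5

Check each constraint at x*: components 174/174 (tight); solder 161/161 (tight).
From A_Bᵀ y = c: 2·y_components + 3·y_solder = 22; 3·y_components + 2·y_solder = 28.
→ y_components = 8 and y_solder = 2.
Reduced cost of modules: c₃ − yᵀa₃ = 26.5 − (8·3 + 2·5) = 26.5 − 34 = -7.5.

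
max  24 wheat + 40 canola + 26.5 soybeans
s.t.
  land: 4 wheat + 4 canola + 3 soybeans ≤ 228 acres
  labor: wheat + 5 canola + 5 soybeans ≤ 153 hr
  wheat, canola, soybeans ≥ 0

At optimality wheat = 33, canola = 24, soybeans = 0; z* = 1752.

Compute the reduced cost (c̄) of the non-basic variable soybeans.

-8.5

Check each constraint at x*: land 228/228 (tight); labor 153/153 (tight).
Dual feasibility on the basic columns requires 4·y_land + 1·y_labor = 24, 4·y_land + 5·y_labor = 40.
This yields shadow prices y_land = 5, y_labor = 4.
Reduced cost of soybeans: c₃ − yᵀa₃ = 26.5 − (5·3 + 4·5) = 26.5 − 35 = -8.5.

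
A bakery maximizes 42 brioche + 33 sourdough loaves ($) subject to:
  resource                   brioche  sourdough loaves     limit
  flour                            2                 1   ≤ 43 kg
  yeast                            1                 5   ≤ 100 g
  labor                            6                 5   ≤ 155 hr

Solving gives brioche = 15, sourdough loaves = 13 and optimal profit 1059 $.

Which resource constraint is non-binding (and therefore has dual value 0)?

flour: 43/43 (binding)
yeast: 80/100 (slack 20)
labor: 155/155 (binding)
By complementary slackness, a constraint with positive slack has shadow price 0 → yeast.

yeast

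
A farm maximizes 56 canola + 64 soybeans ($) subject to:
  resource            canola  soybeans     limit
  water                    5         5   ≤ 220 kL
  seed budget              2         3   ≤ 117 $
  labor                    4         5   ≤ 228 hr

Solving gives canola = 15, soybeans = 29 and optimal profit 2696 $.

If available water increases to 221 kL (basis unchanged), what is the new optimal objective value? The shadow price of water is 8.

Δb = 1, so new z* = 2696 + (8)·(1) = 2696 + 8 = 2704.

2704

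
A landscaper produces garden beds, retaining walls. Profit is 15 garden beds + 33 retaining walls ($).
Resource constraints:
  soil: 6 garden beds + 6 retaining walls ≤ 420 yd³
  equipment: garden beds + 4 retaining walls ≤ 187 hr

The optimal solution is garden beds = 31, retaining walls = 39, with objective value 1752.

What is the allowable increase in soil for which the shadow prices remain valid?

Binding constraints: soil, equipment. The basis is B = [[6,6],[1,4]] with det 18.
Per unit increase in soil, x* moves by d = (0.2222, -0.0556).
The basis stays optimal until retaining walls reaches 0; allowable increase = 702 yd³.

702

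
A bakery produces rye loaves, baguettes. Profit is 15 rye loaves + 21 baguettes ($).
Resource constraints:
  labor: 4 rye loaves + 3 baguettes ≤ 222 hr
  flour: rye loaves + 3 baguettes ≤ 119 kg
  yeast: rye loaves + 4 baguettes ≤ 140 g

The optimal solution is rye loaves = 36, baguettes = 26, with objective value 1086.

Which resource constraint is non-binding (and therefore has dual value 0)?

labor: 222/222 (binding)
flour: 114/119 (slack 5)
yeast: 140/140 (binding)
By complementary slackness, a constraint with positive slack has shadow price 0 → flour.

flour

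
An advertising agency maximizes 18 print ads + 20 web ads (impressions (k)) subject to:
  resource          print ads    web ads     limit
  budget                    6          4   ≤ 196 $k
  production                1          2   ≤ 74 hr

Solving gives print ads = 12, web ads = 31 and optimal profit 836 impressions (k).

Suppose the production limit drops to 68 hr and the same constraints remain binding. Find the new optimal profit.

Both budget and production are binding at x*.
The binding rows give the dual system: 6·y_budget + 1·y_production = 18 and 4·y_budget + 2·y_production = 20.
Solving: y_budget = 2, y_production = 6.
Δz = y_production·Δb = 6 × (-6) = -36, so new z* = 836 − 36 = 800.

800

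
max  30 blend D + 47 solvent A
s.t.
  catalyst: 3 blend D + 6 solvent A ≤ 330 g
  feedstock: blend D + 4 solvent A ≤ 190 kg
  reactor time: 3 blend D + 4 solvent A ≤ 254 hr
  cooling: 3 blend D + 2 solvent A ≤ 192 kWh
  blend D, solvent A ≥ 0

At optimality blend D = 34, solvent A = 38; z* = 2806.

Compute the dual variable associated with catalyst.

Check each constraint at x*: catalyst 330/330 (tight); feedstock 186/190 (slack 4); reactor time 254/254 (tight); cooling 178/192 (slack 14).
By complementary slackness, y = 0 for the non-binding constraints.
Dual feasibility on the basic columns requires 3·y_catalyst + 3·y_reactor time = 30, 6·y_catalyst + 4·y_reactor time = 47.
This yields shadow prices y_catalyst = 3.5, y_reactor time = 6.5.
Shadow price of catalyst = 3.5.

3.5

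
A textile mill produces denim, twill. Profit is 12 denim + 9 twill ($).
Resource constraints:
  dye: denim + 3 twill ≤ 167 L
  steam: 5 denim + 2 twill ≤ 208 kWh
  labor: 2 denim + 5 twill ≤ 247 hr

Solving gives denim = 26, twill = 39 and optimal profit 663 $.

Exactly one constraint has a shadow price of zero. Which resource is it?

dye

dye: 143/167 (slack 24)
steam: 208/208 (binding)
labor: 247/247 (binding)
By complementary slackness, a constraint with positive slack has shadow price 0 → dye.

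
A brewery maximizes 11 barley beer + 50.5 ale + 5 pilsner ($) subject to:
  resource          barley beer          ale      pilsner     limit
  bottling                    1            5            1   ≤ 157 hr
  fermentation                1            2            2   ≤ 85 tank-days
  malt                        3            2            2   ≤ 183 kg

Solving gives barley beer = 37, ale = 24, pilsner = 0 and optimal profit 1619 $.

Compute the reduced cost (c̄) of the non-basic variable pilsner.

Binding: bottling and fermentation. Non-binding: malt (24 unused).
Slack constraints have shadow price 0 (complementary slackness).
The binding rows give the dual system: 1·y_bottling + 1·y_fermentation = 11 and 5·y_bottling + 2·y_fermentation = 50.5.
→ y_bottling = 9.5 and y_fermentation = 1.5.
Reduced cost of pilsner: c₃ − yᵀa₃ = 5 − (9.5·1 + 1.5·2) = 5 − 12.5 = -7.5.

-7.5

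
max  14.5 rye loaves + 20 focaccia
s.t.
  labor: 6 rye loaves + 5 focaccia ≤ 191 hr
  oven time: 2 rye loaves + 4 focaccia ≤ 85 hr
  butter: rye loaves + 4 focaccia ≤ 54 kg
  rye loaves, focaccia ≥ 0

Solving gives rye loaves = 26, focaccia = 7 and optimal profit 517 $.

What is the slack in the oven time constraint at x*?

5

oven time used = 2·26 + 4·7 = 80; slack = 85 − 80 = 5.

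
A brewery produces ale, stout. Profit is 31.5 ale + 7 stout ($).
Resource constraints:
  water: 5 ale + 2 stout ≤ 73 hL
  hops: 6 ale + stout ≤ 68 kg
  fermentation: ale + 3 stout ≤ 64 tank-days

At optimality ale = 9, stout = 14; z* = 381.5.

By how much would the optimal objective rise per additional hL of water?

Binding: water and hops. Non-binding: fermentation (13 unused).
Since fermentation is not tight, its dual is 0.
Dual feasibility on the basic columns requires 5·y_water + 6·y_hops = 31.5, 2·y_water + 1·y_hops = 7.
This yields shadow prices y_water = 1.5, y_hops = 4.
Shadow price of water = 1.5.

1.5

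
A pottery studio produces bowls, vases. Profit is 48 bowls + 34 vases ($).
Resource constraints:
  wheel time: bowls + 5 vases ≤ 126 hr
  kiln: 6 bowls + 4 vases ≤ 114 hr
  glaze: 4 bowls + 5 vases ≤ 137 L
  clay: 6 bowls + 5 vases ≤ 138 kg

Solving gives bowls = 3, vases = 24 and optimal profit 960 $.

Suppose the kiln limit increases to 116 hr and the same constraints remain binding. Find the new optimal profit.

972

Check each constraint at x*: wheel time 123/126 (slack 3); kiln 114/114 (tight); glaze 132/137 (slack 5); clay 138/138 (tight).
By complementary slackness, y = 0 for the non-binding constraints.
The binding rows give the dual system: 6·y_kiln + 6·y_clay = 48 and 4·y_kiln + 5·y_clay = 34.
→ y_kiln = 6 and y_clay = 2.
Δz = y_kiln·Δb = 6 × (2) = 12, so new z* = 960 + 12 = 972.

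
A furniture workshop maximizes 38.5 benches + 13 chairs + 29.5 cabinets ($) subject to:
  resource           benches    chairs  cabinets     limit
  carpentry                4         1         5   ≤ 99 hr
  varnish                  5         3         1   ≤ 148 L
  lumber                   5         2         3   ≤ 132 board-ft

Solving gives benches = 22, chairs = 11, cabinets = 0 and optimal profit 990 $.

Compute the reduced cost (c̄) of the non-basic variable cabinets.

At the optimum: carpentry uses 99 of 99 (binding); varnish uses 143 of 148 (slack = 5); lumber uses 132 of 132 (binding).
Since varnish is not tight, its dual is 0.
The binding rows give the dual system: 4·y_carpentry + 5·y_lumber = 38.5 and 1·y_carpentry + 2·y_lumber = 13.
→ y_carpentry = 4 and y_lumber = 4.5.
Reduced cost of cabinets: c₃ − yᵀa₃ = 29.5 − (4·5 + 4.5·3) = 29.5 − 33.5 = -4.

-4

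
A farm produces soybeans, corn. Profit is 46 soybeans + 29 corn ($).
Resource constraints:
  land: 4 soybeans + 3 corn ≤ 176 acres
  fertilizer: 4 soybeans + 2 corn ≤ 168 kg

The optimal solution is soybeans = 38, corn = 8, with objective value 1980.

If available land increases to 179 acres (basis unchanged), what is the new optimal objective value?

1998

Check each constraint at x*: land 176/176 (tight); fertilizer 168/168 (tight).
Dual feasibility on the basic columns requires 4·y_land + 4·y_fertilizer = 46, 3·y_land + 2·y_fertilizer = 29.
Solving: y_land = 6, y_fertilizer = 5.5.
Δz = y_land·Δb = 6 × (3) = 18, so new z* = 1980 + 18 = 1998.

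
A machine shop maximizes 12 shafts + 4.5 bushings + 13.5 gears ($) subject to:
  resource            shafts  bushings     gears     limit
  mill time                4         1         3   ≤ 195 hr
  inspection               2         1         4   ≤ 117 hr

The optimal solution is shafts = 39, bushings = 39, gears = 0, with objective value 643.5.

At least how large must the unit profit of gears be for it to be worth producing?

16.5

Check each constraint at x*: mill time 195/195 (tight); inspection 117/117 (tight).
From A_Bᵀ y = c: 4·y_mill time + 2·y_inspection = 12; 1·y_mill time + 1·y_inspection = 4.5.
Solving: y_mill time = 1.5, y_inspection = 3.
gears enters the basis when its profit ≥ yᵀa₃ = 1.5·3 + 3·4 = 16.5.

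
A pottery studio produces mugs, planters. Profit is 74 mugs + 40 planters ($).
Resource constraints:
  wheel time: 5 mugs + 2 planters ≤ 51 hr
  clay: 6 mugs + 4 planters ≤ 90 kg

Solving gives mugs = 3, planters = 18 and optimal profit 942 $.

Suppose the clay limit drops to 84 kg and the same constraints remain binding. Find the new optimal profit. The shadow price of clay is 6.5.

903

Δb = -6, so new z* = 942 + (6.5)·(-6) = 942 − 39 = 903.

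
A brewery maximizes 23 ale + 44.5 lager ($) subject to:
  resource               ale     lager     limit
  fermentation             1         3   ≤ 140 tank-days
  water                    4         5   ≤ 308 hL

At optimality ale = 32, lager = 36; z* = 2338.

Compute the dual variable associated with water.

3.5

Check each constraint at x*: fermentation 140/140 (tight); water 308/308 (tight).
The binding rows give the dual system: 1·y_fermentation + 4·y_water = 23 and 3·y_fermentation + 5·y_water = 44.5.
→ y_fermentation = 9 and y_water = 3.5.
Shadow price of water = 3.5.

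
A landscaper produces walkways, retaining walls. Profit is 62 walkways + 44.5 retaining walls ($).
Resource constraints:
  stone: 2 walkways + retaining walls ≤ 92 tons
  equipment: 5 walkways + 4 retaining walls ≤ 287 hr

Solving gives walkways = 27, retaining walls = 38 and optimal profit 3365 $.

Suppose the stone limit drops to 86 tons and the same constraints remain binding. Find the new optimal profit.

At the optimum: stone uses 92 of 92 (binding); equipment uses 287 of 287 (binding).
From A_Bᵀ y = c: 2·y_stone + 5·y_equipment = 62; 1·y_stone + 4·y_equipment = 44.5.
→ y_stone = 8.5 and y_equipment = 9.
Δz = y_stone·Δb = 8.5 × (-6) = -51, so new z* = 3365 − 51 = 3314.

3314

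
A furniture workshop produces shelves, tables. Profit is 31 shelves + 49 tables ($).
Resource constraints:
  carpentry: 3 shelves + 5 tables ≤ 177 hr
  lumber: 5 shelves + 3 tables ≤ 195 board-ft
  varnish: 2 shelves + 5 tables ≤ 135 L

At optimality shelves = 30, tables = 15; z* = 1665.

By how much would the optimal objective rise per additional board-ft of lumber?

3

Check each constraint at x*: carpentry 165/177 (slack 12); lumber 195/195 (tight); varnish 135/135 (tight).
Slack constraints have shadow price 0 (complementary slackness).
The binding rows give the dual system: 5·y_lumber + 2·y_varnish = 31 and 3·y_lumber + 5·y_varnish = 49.
Solving: y_lumber = 3, y_varnish = 8.
Shadow price of lumber = 3.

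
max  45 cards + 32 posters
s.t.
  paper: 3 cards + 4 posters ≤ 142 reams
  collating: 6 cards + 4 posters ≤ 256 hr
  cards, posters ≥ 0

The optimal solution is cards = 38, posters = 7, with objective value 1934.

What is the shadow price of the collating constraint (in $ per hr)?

At the optimum: paper uses 142 of 142 (binding); collating uses 256 of 256 (binding).
Dual feasibility on the basic columns requires 3·y_paper + 6·y_collating = 45, 4·y_paper + 4·y_collating = 32.
Solving: y_paper = 1, y_collating = 7.
Shadow price of collating = 7.

7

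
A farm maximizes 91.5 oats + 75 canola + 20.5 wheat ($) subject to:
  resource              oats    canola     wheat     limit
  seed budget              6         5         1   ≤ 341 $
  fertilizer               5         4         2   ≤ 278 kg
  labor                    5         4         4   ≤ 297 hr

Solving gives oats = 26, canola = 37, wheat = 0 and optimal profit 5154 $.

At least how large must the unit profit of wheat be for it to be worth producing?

24

Binding: seed budget and fertilizer. Non-binding: labor (19 unused).
Slack constraints have shadow price 0 (complementary slackness).
From A_Bᵀ y = c: 6·y_seed budget + 5·y_fertilizer = 91.5; 5·y_seed budget + 4·y_fertilizer = 75.
→ y_seed budget = 9 and y_fertilizer = 7.5.
wheat enters the basis when its profit ≥ yᵀa₃ = 9·1 + 7.5·2 = 24.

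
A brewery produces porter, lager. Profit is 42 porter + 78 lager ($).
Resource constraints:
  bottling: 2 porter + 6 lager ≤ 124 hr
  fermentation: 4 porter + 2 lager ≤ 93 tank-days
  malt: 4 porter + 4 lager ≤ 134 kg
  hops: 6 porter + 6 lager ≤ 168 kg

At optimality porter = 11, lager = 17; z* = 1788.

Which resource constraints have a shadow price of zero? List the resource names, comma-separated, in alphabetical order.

bottling: 124/124 (binding)
fermentation: 78/93 (slack 15)
malt: 112/134 (slack 22)
hops: 168/168 (binding)
By complementary slackness, a constraint with positive slack has shadow price 0 → fermentation, malt.

fermentation, malt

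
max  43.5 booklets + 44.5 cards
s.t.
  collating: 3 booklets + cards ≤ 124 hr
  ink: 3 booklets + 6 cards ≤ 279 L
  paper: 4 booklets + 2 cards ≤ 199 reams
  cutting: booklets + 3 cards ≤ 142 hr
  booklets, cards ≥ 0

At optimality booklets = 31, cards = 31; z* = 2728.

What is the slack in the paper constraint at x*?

paper used = 4·31 + 2·31 = 186; slack = 199 − 186 = 13.

13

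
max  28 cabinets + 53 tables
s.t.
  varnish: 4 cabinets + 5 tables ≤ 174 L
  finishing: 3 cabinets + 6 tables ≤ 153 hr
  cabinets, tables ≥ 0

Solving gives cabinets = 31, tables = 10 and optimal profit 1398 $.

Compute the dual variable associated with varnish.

1

Check each constraint at x*: varnish 174/174 (tight); finishing 153/153 (tight).
Dual feasibility on the basic columns requires 4·y_varnish + 3·y_finishing = 28, 5·y_varnish + 6·y_finishing = 53.
Solving: y_varnish = 1, y_finishing = 8.
Shadow price of varnish = 1.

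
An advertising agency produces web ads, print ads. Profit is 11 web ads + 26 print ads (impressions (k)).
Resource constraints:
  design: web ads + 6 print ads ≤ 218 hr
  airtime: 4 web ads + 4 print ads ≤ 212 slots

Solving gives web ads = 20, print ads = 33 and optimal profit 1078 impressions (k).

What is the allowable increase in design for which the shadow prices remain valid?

Binding constraints: design, airtime. The basis is B = [[1,6],[4,4]] with det -20.
Per unit increase in design, x* moves by d = (-0.2, 0.2).
The basis stays optimal until web ads reaches 0; allowable increase = 100 hr.

100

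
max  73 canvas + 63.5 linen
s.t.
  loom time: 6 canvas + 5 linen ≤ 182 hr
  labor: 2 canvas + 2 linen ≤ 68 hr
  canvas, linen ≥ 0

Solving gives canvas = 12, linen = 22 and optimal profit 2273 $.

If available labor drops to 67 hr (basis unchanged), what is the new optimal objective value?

Check each constraint at x*: loom time 182/182 (tight); labor 68/68 (tight).
The binding rows give the dual system: 6·y_loom time + 2·y_labor = 73 and 5·y_loom time + 2·y_labor = 63.5.
This yields shadow prices y_loom time = 9.5, y_labor = 8.
Δz = y_labor·Δb = 8 × (-1) = -8, so new z* = 2273 − 8 = 2265.

2265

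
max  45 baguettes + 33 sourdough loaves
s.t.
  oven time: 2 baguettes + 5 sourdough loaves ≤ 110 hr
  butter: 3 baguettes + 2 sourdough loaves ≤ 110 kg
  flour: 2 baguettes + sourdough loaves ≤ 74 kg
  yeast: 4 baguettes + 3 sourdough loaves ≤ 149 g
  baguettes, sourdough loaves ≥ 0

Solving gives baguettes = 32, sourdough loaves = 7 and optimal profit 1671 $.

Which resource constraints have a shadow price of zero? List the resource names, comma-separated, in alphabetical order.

flour, oven time

oven time: 99/110 (slack 11)
butter: 110/110 (binding)
flour: 71/74 (slack 3)
yeast: 149/149 (binding)
By complementary slackness, a constraint with positive slack has shadow price 0 → flour, oven time.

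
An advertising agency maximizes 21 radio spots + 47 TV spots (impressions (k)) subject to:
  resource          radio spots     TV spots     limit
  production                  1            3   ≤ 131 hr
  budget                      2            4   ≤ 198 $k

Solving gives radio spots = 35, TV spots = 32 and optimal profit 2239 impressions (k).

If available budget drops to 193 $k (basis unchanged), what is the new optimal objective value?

Check each constraint at x*: production 131/131 (tight); budget 198/198 (tight).
Dual feasibility on the basic columns requires 1·y_production + 2·y_budget = 21, 3·y_production + 4·y_budget = 47.
This yields shadow prices y_production = 5, y_budget = 8.
Δz = y_budget·Δb = 8 × (-5) = -40, so new z* = 2239 − 40 = 2199.

2199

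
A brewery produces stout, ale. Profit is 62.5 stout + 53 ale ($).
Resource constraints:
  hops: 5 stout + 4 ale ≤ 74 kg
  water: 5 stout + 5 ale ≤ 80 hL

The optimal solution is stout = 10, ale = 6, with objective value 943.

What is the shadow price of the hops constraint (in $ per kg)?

Both hops and water are binding at x*.
Dual feasibility on the basic columns requires 5·y_hops + 5·y_water = 62.5, 4·y_hops + 5·y_water = 53.
→ y_hops = 9.5 and y_water = 3.
Shadow price of hops = 9.5.

9.5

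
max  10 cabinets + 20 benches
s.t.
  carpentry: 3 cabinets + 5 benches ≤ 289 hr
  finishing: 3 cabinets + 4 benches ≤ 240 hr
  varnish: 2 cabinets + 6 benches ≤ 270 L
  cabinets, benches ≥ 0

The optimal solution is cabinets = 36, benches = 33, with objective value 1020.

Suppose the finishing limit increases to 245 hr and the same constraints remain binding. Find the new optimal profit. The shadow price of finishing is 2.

Δb = 5, so new z* = 1020 + (2)·(5) = 1020 + 10 = 1030.

1030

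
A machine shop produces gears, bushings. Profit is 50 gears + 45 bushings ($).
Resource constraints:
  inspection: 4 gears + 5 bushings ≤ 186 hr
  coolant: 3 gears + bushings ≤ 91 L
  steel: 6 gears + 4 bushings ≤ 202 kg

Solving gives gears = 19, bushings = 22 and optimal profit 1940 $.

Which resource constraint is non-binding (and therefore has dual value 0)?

coolant

inspection: 186/186 (binding)
coolant: 79/91 (slack 12)
steel: 202/202 (binding)
By complementary slackness, a constraint with positive slack has shadow price 0 → coolant.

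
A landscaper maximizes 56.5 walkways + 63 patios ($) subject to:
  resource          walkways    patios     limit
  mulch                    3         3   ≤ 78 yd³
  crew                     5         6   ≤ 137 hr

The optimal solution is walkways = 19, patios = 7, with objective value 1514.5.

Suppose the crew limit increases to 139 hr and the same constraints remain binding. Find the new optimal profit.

1527.5

Check each constraint at x*: mulch 78/78 (tight); crew 137/137 (tight).
Dual feasibility on the basic columns requires 3·y_mulch + 5·y_crew = 56.5, 3·y_mulch + 6·y_crew = 63.
Solving: y_mulch = 8, y_crew = 6.5.
Δz = y_crew·Δb = 6.5 × (2) = 13, so new z* = 1514.5 + 13 = 1527.5.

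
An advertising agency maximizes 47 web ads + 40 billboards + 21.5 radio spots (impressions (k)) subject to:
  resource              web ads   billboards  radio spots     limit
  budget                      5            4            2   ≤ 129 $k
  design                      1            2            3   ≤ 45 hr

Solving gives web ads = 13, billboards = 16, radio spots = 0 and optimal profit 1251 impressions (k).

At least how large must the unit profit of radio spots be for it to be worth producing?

Check each constraint at x*: budget 129/129 (tight); design 45/45 (tight).
Dual feasibility on the basic columns requires 5·y_budget + 1·y_design = 47, 4·y_budget + 2·y_design = 40.
Solving: y_budget = 9, y_design = 2.
radio spots enters the basis when its profit ≥ yᵀa₃ = 9·2 + 2·3 = 24.

24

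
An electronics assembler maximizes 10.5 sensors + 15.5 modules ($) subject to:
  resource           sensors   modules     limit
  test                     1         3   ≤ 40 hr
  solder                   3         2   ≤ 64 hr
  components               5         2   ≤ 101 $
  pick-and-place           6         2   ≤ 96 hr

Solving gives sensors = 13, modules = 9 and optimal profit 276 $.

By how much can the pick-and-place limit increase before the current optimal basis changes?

Binding constraints: test, pick-and-place. The basis is B = [[1,3],[6,2]] with det -16.
Per unit increase in pick-and-place, x* moves by d = (0.1875, -0.0625).
The basis stays optimal until solder becomes binding; allowable increase = 16 hr.

16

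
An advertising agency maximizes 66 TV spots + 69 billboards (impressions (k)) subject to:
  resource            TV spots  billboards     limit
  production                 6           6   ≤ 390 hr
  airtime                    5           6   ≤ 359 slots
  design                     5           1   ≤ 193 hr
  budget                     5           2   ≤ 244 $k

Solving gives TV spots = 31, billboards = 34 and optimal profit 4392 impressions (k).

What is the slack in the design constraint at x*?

design used = 5·31 + 1·34 = 189; slack = 193 − 189 = 4.

4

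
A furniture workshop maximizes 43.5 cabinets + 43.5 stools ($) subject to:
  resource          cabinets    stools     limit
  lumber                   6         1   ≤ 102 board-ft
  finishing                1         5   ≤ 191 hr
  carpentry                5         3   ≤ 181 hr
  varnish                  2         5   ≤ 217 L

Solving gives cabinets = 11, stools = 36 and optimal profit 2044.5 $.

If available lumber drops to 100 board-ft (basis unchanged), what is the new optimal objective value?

2032.5

At the optimum: lumber uses 102 of 102 (binding); finishing uses 191 of 191 (binding); carpentry uses 163 of 181 (slack = 18); varnish uses 202 of 217 (slack = 15).
Slack constraints have shadow price 0 (complementary slackness).
Dual feasibility on the basic columns requires 6·y_lumber + 1·y_finishing = 43.5, 1·y_lumber + 5·y_finishing = 43.5.
This yields shadow prices y_lumber = 6, y_finishing = 7.5.
Δz = y_lumber·Δb = 6 × (-2) = -12, so new z* = 2044.5 − 12 = 2032.5.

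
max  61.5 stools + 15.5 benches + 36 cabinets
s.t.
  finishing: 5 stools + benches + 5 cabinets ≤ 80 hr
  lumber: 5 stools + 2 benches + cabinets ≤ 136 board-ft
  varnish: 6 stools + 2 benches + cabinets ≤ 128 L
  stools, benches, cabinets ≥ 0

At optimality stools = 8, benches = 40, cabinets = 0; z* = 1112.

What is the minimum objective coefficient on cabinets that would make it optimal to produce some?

Binding: finishing and varnish. Non-binding: lumber (16 unused).
Since lumber is not tight, its dual is 0.
Dual feasibility on the basic columns requires 5·y_finishing + 6·y_varnish = 61.5, 1·y_finishing + 2·y_varnish = 15.5.
→ y_finishing = 7.5 and y_varnish = 4.
cabinets enters the basis when its profit ≥ yᵀa₃ = 7.5·5 + 4·1 = 41.5.

41.5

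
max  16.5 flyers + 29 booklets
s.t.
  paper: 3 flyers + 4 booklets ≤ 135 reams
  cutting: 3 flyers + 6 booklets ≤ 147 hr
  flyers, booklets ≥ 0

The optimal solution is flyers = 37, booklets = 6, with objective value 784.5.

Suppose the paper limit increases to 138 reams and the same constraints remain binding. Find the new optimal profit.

790.5

Both paper and cutting are binding at x*.
From A_Bᵀ y = c: 3·y_paper + 3·y_cutting = 16.5; 4·y_paper + 6·y_cutting = 29.
Solving: y_paper = 2, y_cutting = 3.5.
Δz = y_paper·Δb = 2 × (3) = 6, so new z* = 784.5 + 6 = 790.5.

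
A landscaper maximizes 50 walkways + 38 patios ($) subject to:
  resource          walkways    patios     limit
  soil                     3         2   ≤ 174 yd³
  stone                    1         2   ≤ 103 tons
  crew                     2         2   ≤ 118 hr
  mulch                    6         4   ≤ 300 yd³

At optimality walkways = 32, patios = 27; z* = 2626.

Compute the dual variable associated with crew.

7

At the optimum: soil uses 150 of 174 (slack = 24); stone uses 86 of 103 (slack = 17); crew uses 118 of 118 (binding); mulch uses 300 of 300 (binding).
Slack constraints have shadow price 0 (complementary slackness).
Dual feasibility on the basic columns requires 2·y_crew + 6·y_mulch = 50, 2·y_crew + 4·y_mulch = 38.
Solving: y_crew = 7, y_mulch = 6.
Shadow price of crew = 7.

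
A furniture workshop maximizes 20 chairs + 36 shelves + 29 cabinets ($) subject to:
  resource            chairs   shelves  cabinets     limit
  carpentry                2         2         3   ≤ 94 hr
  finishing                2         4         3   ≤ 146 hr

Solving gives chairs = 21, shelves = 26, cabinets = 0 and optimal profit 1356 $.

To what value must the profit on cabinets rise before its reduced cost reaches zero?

30

Check each constraint at x*: carpentry 94/94 (tight); finishing 146/146 (tight).
From A_Bᵀ y = c: 2·y_carpentry + 2·y_finishing = 20; 2·y_carpentry + 4·y_finishing = 36.
→ y_carpentry = 2 and y_finishing = 8.
cabinets enters the basis when its profit ≥ yᵀa₃ = 2·3 + 8·3 = 30.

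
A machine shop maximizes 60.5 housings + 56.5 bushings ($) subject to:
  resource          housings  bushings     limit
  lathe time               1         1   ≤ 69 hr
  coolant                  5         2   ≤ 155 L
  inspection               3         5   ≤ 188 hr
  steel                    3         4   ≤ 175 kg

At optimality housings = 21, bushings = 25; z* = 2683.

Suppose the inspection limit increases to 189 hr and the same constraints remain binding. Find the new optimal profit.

Check each constraint at x*: lathe time 46/69 (slack 23); coolant 155/155 (tight); inspection 188/188 (tight); steel 163/175 (slack 12).
Slack constraints have shadow price 0 (complementary slackness).
The binding rows give the dual system: 5·y_coolant + 3·y_inspection = 60.5 and 2·y_coolant + 5·y_inspection = 56.5.
This yields shadow prices y_coolant = 7, y_inspection = 8.5.
Δz = y_inspection·Δb = 8.5 × (1) = 8.5, so new z* = 2683 + 8.5 = 2691.5.

2691.5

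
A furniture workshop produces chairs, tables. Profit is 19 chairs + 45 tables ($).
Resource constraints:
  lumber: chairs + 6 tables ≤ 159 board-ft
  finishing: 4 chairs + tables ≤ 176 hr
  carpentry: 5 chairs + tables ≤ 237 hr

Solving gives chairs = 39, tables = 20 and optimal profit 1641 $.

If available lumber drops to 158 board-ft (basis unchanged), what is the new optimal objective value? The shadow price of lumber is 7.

1634

Δb = -1, so new z* = 1641 + (7)·(-1) = 1641 − 7 = 1634.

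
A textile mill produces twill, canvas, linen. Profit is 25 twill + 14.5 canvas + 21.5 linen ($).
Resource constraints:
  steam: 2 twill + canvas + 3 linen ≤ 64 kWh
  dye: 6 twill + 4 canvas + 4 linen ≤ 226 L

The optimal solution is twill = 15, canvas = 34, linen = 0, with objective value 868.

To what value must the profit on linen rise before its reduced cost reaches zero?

27.5

Check each constraint at x*: steam 64/64 (tight); dye 226/226 (tight).
From A_Bᵀ y = c: 2·y_steam + 6·y_dye = 25; 1·y_steam + 4·y_dye = 14.5.
→ y_steam = 6.5 and y_dye = 2.
linen enters the basis when its profit ≥ yᵀa₃ = 6.5·3 + 2·4 = 27.5.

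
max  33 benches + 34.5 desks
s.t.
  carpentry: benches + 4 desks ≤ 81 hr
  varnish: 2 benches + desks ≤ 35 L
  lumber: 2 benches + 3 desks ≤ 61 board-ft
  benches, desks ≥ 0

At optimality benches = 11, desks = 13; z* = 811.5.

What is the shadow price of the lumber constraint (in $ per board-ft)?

At the optimum: carpentry uses 63 of 81 (slack = 18); varnish uses 35 of 35 (binding); lumber uses 61 of 61 (binding).
Since carpentry is not tight, its dual is 0.
From A_Bᵀ y = c: 2·y_varnish + 2·y_lumber = 33; 1·y_varnish + 3·y_lumber = 34.5.
→ y_varnish = 7.5 and y_lumber = 9.
Shadow price of lumber = 9.

9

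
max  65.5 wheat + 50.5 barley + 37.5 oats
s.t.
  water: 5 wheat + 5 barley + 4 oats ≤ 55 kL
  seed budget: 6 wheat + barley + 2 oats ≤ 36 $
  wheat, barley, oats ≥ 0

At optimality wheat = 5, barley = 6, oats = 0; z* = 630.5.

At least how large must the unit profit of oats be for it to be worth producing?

44

Both water and seed budget are binding at x*.
Dual feasibility on the basic columns requires 5·y_water + 6·y_seed budget = 65.5, 5·y_water + 1·y_seed budget = 50.5.
This yields shadow prices y_water = 9.5, y_seed budget = 3.
oats enters the basis when its profit ≥ yᵀa₃ = 9.5·4 + 3·2 = 44.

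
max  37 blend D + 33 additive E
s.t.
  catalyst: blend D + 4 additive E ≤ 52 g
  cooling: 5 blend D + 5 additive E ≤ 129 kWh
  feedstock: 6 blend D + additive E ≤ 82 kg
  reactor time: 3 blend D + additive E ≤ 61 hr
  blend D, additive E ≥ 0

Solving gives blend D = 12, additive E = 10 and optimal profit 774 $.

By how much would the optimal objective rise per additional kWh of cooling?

At the optimum: catalyst uses 52 of 52 (binding); cooling uses 110 of 129 (slack = 19); feedstock uses 82 of 82 (binding); reactor time uses 46 of 61 (slack = 15).
By complementary slackness, y = 0 for the non-binding constraints.
From A_Bᵀ y = c: 1·y_catalyst + 6·y_feedstock = 37; 4·y_catalyst + 1·y_feedstock = 33.
Solving: y_catalyst = 7, y_feedstock = 5.
Shadow price of cooling = 0.

0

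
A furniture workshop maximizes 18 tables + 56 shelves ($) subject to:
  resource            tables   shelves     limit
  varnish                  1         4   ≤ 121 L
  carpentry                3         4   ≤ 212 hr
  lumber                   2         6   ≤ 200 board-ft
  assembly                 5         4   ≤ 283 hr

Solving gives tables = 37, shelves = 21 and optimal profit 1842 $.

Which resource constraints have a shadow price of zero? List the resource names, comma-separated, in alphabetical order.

assembly, carpentry

varnish: 121/121 (binding)
carpentry: 195/212 (slack 17)
lumber: 200/200 (binding)
assembly: 269/283 (slack 14)
By complementary slackness, a constraint with positive slack has shadow price 0 → assembly, carpentry.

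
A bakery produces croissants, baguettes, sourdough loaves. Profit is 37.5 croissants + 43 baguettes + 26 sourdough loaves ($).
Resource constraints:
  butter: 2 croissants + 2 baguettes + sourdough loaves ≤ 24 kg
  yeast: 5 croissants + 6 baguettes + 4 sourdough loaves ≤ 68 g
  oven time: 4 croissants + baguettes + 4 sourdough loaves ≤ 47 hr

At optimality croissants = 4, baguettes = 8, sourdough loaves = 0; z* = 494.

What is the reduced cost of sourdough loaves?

At the optimum: butter uses 24 of 24 (binding); yeast uses 68 of 68 (binding); oven time uses 24 of 47 (slack = 23).
By complementary slackness, y = 0 for the non-binding constraint.
From A_Bᵀ y = c: 2·y_butter + 5·y_yeast = 37.5; 2·y_butter + 6·y_yeast = 43.
Solving: y_butter = 5, y_yeast = 5.5.
Reduced cost of sourdough loaves: c₃ − yᵀa₃ = 26 − (5·1 + 5.5·4) = 26 − 27 = -1.

-1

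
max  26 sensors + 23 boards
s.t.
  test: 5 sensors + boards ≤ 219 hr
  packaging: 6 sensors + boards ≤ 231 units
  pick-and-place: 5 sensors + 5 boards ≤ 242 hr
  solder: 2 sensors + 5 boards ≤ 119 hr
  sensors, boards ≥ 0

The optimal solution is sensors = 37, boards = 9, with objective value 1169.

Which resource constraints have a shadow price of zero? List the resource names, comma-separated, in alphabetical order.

pick-and-place, test

test: 194/219 (slack 25)
packaging: 231/231 (binding)
pick-and-place: 230/242 (slack 12)
solder: 119/119 (binding)
By complementary slackness, a constraint with positive slack has shadow price 0 → pick-and-place, test.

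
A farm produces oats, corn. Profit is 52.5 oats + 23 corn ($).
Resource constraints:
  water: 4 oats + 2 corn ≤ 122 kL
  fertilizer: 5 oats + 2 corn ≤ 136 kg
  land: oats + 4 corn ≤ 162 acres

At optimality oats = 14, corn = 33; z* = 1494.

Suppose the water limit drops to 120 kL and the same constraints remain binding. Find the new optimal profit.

1484

Check each constraint at x*: water 122/122 (tight); fertilizer 136/136 (tight); land 146/162 (slack 16).
Since land is not tight, its dual is 0.
Dual feasibility on the basic columns requires 4·y_water + 5·y_fertilizer = 52.5, 2·y_water + 2·y_fertilizer = 23.
→ y_water = 5 and y_fertilizer = 6.5.
Δz = y_water·Δb = 5 × (-2) = -10, so new z* = 1494 − 10 = 1484.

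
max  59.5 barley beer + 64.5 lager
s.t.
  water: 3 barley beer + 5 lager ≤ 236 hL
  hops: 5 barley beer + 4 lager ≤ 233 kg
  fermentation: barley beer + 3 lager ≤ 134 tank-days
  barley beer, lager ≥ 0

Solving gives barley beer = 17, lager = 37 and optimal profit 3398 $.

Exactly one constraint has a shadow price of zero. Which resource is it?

water: 236/236 (binding)
hops: 233/233 (binding)
fermentation: 128/134 (slack 6)
By complementary slackness, a constraint with positive slack has shadow price 0 → fermentation.

fermentation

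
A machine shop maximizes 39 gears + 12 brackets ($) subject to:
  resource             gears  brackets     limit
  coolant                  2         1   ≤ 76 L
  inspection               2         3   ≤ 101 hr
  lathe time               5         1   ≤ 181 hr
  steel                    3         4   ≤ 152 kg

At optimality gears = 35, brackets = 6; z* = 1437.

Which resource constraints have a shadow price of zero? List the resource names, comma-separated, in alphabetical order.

coolant: 76/76 (binding)
inspection: 88/101 (slack 13)
lathe time: 181/181 (binding)
steel: 129/152 (slack 23)
By complementary slackness, a constraint with positive slack has shadow price 0 → inspection, steel.

inspection, steel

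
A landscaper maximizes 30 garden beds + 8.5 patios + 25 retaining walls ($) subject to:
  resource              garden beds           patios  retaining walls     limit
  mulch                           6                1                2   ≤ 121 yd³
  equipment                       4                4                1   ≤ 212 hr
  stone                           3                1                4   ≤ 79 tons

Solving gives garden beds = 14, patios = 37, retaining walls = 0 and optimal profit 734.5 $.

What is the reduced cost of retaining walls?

Binding: mulch and stone. Non-binding: equipment (8 unused).
Since equipment is not tight, its dual is 0.
The binding rows give the dual system: 6·y_mulch + 3·y_stone = 30 and 1·y_mulch + 1·y_stone = 8.5.
This yields shadow prices y_mulch = 1.5, y_stone = 7.
Reduced cost of retaining walls: c₃ − yᵀa₃ = 25 − (1.5·2 + 7·4) = 25 − 31 = -6.

-6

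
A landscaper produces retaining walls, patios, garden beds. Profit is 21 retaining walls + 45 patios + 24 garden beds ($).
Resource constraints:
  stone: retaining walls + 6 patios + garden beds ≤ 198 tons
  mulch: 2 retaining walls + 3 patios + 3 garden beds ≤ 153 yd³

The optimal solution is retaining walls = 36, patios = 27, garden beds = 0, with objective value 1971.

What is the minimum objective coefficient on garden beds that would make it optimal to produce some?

30

At the optimum: stone uses 198 of 198 (binding); mulch uses 153 of 153 (binding).
Dual feasibility on the basic columns requires 1·y_stone + 2·y_mulch = 21, 6·y_stone + 3·y_mulch = 45.
This yields shadow prices y_stone = 3, y_mulch = 9.
garden beds enters the basis when its profit ≥ yᵀa₃ = 3·1 + 9·3 = 30.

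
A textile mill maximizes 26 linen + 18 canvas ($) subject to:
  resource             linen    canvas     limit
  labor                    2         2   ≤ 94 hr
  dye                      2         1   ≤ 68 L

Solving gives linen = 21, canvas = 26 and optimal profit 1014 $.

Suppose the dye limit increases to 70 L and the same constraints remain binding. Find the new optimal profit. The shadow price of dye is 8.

Δb = 2, so new z* = 1014 + (8)·(2) = 1014 + 16 = 1030.

1030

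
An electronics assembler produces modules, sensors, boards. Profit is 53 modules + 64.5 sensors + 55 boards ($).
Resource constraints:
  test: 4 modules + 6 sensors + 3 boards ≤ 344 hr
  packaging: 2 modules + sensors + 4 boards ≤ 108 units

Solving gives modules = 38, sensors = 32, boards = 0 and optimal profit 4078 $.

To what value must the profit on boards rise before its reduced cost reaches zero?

58.5

Both test and packaging are binding at x*.
From A_Bᵀ y = c: 4·y_test + 2·y_packaging = 53; 6·y_test + 1·y_packaging = 64.5.
Solving: y_test = 9.5, y_packaging = 7.5.
boards enters the basis when its profit ≥ yᵀa₃ = 9.5·3 + 7.5·4 = 58.5.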